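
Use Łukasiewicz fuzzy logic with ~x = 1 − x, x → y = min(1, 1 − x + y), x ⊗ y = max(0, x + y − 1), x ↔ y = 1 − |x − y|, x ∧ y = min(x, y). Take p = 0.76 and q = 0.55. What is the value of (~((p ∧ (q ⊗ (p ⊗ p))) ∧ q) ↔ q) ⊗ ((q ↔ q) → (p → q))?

0.41

p ⊗ p = max(0, 0.76 + 0.76 − 1) = max(0, 0.52) = 0.52
q ⊗ (p ⊗ p) = max(0, 0.55 + 0.52 − 1) = max(0, 0.07) = 0.07
p ∧ (q ⊗ (p ⊗ p)) = min(0.76, 0.07) = 0.07
(p ∧ (q ⊗ (p ⊗ p))) ∧ q = min(0.07, 0.55) = 0.07
~((p ∧ (q ⊗ (p ⊗ p))) ∧ q) = 1 − 0.07 = 0.93
~((p ∧ (q ⊗ (p ⊗ p))) ∧ q) ↔ q = 1 − |0.93 − 0.55| = 1 − 0.38 = 0.62
q ↔ q = 1 − |0.55 − 0.55| = 1 − 0.00 = 1.00
p → q = min(1, 1 − 0.76 + 0.55) = min(1, 0.79) = 0.79
(q ↔ q) → (p → q) = min(1, 1 − 1.00 + 0.79) = min(1, 0.79) = 0.79
(~((p ∧ (q ⊗ (p ⊗ p))) ∧ q) ↔ q) ⊗ ((q ↔ q) → (p → q)) = max(0, 0.62 + 0.79 − 1) = max(0, 0.41) = 0.41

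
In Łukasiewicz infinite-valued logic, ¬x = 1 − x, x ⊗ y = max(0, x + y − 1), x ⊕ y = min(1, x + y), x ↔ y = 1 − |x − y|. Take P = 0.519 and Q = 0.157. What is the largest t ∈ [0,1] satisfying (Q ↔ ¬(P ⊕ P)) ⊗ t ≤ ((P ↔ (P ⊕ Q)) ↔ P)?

0.833

P ⊕ P = min(1, 0.519 + 0.519) = min(1, 1.038) = 1.000
¬(P ⊕ P) = 1 − 1.000 = 0.000
Q ↔ ¬(P ⊕ P) = 1 − |0.157 − 0.000| = 1 − 0.157 = 0.843
So the left factor is Q ↔ ¬(P ⊕ P) = 0.843.
P ⊕ Q = min(1, 0.519 + 0.157) = min(1, 0.676) = 0.676
P ↔ (P ⊕ Q) = 1 − |0.519 − 0.676| = 1 − 0.157 = 0.843
(P ↔ (P ⊕ Q)) ↔ P = 1 − |0.843 − 0.519| = 1 − 0.324 = 0.676
So the right-hand bound is (P ↔ (P ⊕ Q)) ↔ P = 0.676.
The residuum of the Łukasiewicz t-norm gives the supremum: min(1, 1 − 0.843 + 0.676).
1 − 0.843 + 0.676 = 0.833, so t = min(1, 0.833) = 0.833.
Check: 0.843 ⊗ 0.833 = max(0, 0.676) = 0.676 ≤ 0.676.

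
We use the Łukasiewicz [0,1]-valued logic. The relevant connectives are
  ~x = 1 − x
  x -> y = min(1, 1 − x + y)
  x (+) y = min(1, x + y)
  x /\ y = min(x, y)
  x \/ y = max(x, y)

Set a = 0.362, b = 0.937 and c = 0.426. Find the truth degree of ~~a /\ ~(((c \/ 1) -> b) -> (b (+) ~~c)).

~a = 1 − 0.362 = 0.638
~~a = 1 − 0.638 = 0.362
c \/ 1 = max(0.426, 1.000) = 1.000
(c \/ 1) -> b = min(1, 1 − 1.000 + 0.937) = min(1, 0.937) = 0.937
~c = 1 − 0.426 = 0.574
~~c = 1 − 0.574 = 0.426
b (+) ~~c = min(1, 0.937 + 0.426) = min(1, 1.363) = 1.000
((c \/ 1) -> b) -> (b (+) ~~c) = min(1, 1 − 0.937 + 1.000) = min(1, 1.063) = 1.000
~(((c \/ 1) -> b) -> (b (+) ~~c)) = 1 − 1.000 = 0.000
~~a /\ ~(((c \/ 1) -> b) -> (b (+) ~~c)) = min(0.362, 0.000) = 0.000

0.000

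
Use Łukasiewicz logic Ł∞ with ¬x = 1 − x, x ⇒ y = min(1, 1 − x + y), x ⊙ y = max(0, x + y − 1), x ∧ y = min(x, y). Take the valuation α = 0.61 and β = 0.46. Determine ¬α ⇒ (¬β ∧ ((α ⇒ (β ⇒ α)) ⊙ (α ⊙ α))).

¬α = 1 − 0.61 = 0.39
¬β = 1 − 0.46 = 0.54
β ⇒ α = min(1, 1 − 0.46 + 0.61) = min(1, 1.15) = 1.00
α ⇒ (β ⇒ α) = min(1, 1 − 0.61 + 1.00) = min(1, 1.39) = 1.00
α ⊙ α = max(0, 0.61 + 0.61 − 1) = max(0, 0.22) = 0.22
(α ⇒ (β ⇒ α)) ⊙ (α ⊙ α) = max(0, 1.00 + 0.22 − 1) = max(0, 0.22) = 0.22
¬β ∧ ((α ⇒ (β ⇒ α)) ⊙ (α ⊙ α)) = min(0.54, 0.22) = 0.22
¬α ⇒ (¬β ∧ ((α ⇒ (β ⇒ α)) ⊙ (α ⊙ α))) = min(1, 1 − 0.39 + 0.22) = min(1, 0.83) = 0.83

0.83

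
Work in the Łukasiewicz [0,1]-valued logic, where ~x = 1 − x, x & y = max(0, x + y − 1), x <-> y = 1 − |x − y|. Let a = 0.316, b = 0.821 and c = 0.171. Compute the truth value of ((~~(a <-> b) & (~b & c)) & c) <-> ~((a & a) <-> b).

a <-> b = 1 − |0.316 − 0.821| = 1 − 0.505 = 0.495
~(a <-> b) = 1 − 0.495 = 0.505
~~(a <-> b) = 1 − 0.505 = 0.495
~b = 1 − 0.821 = 0.179
~b & c = max(0, 0.179 + 0.171 − 1) = max(0, -0.650) = 0.000
~~(a <-> b) & (~b & c) = max(0, 0.495 + 0.000 − 1) = max(0, -0.505) = 0.000
(~~(a <-> b) & (~b & c)) & c = max(0, 0.000 + 0.171 − 1) = max(0, -0.829) = 0.000
a & a = max(0, 0.316 + 0.316 − 1) = max(0, -0.368) = 0.000
(a & a) <-> b = 1 − |0.000 − 0.821| = 1 − 0.821 = 0.179
~((a & a) <-> b) = 1 − 0.179 = 0.821
((~~(a <-> b) & (~b & c)) & c) <-> ~((a & a) <-> b) = 1 − |0.000 − 0.821| = 1 − 0.821 = 0.179

0.179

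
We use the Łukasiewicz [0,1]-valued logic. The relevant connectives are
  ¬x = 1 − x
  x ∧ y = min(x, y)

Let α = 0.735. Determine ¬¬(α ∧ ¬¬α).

0.735

¬α = 1 − 0.735 = 0.265
¬¬α = 1 − 0.265 = 0.735
α ∧ ¬¬α = min(0.735, 0.735) = 0.735
¬(α ∧ ¬¬α) = 1 − 0.735 = 0.265
¬¬(α ∧ ¬¬α) = 1 − 0.265 = 0.735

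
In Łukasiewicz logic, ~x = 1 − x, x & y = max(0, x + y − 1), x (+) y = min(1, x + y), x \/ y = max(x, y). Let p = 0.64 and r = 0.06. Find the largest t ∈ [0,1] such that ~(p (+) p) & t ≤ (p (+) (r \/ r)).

1.00

p (+) p = min(1, 0.64 + 0.64) = min(1, 1.28) = 1.00
~(p (+) p) = 1 − 1.00 = 0.00
So the left factor is ~(p (+) p) = 0.00.
r \/ r = max(0.06, 0.06) = 0.06
p (+) (r \/ r) = min(1, 0.64 + 0.06) = min(1, 0.70) = 0.70
So the right-hand bound is p (+) (r \/ r) = 0.70.
The residuum of the Łukasiewicz t-norm gives the supremum: min(1, 1 − 0.00 + 0.70).
1 − 0.00 + 0.70 = 1.70, so t = min(1, 1.70) = 1.00.
Check: 0.00 & 1.00 = max(0, 0.00) = 0.00 ≤ 0.70.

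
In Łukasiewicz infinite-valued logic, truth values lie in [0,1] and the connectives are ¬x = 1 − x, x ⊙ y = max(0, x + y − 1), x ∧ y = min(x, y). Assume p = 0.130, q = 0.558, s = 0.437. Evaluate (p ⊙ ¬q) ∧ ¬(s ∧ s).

0.000

¬q = 1 − 0.558 = 0.442
p ⊙ ¬q = max(0, 0.130 + 0.442 − 1) = max(0, -0.428) = 0.000
s ∧ s = min(0.437, 0.437) = 0.437
¬(s ∧ s) = 1 − 0.437 = 0.563
(p ⊙ ¬q) ∧ ¬(s ∧ s) = min(0.000, 0.563) = 0.000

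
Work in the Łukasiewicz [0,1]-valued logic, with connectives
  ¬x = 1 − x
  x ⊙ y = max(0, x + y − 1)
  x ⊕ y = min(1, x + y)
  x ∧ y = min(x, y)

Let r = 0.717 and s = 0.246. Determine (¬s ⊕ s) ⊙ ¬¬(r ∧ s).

¬s = 1 − 0.246 = 0.754
¬s ⊕ s = min(1, 0.754 + 0.246) = min(1, 1.000) = 1.000
r ∧ s = min(0.717, 0.246) = 0.246
¬(r ∧ s) = 1 − 0.246 = 0.754
¬¬(r ∧ s) = 1 − 0.754 = 0.246
(¬s ⊕ s) ⊙ ¬¬(r ∧ s) = max(0, 1.000 + 0.246 − 1) = max(0, 0.246) = 0.246

0.246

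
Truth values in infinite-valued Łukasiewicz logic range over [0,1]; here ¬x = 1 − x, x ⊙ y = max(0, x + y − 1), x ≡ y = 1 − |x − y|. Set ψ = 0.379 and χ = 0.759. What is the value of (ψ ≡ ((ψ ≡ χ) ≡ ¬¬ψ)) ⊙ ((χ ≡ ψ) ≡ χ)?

0.481

ψ ≡ χ = 1 − |0.379 − 0.759| = 1 − 0.380 = 0.620
¬ψ = 1 − 0.379 = 0.621
¬¬ψ = 1 − 0.621 = 0.379
(ψ ≡ χ) ≡ ¬¬ψ = 1 − |0.620 − 0.379| = 1 − 0.241 = 0.759
ψ ≡ ((ψ ≡ χ) ≡ ¬¬ψ) = 1 − |0.379 − 0.759| = 1 − 0.380 = 0.620
χ ≡ ψ = 1 − |0.759 − 0.379| = 1 − 0.380 = 0.620
(χ ≡ ψ) ≡ χ = 1 − |0.620 − 0.759| = 1 − 0.139 = 0.861
(ψ ≡ ((ψ ≡ χ) ≡ ¬¬ψ)) ⊙ ((χ ≡ ψ) ≡ χ) = max(0, 0.620 + 0.861 − 1) = max(0, 0.481) = 0.481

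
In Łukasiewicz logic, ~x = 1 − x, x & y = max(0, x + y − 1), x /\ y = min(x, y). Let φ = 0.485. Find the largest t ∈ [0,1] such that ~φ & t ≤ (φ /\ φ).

~φ = 1 − 0.485 = 0.515
So the left factor is ~φ = 0.515.
φ /\ φ = min(0.485, 0.485) = 0.485
So the right-hand bound is φ /\ φ = 0.485.
The residuum of the Łukasiewicz t-norm gives the supremum: min(1, 1 − 0.515 + 0.485).
1 − 0.515 + 0.485 = 0.970, so t = min(1, 0.970) = 0.970.
Check: 0.515 & 0.970 = max(0, 0.485) = 0.485 ≤ 0.485.

0.970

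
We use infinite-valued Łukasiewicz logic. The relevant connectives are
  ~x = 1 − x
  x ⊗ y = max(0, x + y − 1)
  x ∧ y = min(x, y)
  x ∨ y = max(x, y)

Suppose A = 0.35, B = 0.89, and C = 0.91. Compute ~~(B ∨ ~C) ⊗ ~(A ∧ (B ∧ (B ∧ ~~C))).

~C = 1 − 0.91 = 0.09
B ∨ ~C = max(0.89, 0.09) = 0.89
~(B ∨ ~C) = 1 − 0.89 = 0.11
~~(B ∨ ~C) = 1 − 0.11 = 0.89
~~C = 1 − 0.09 = 0.91
B ∧ ~~C = min(0.89, 0.91) = 0.89
B ∧ (B ∧ ~~C) = min(0.89, 0.89) = 0.89
A ∧ (B ∧ (B ∧ ~~C)) = min(0.35, 0.89) = 0.35
~(A ∧ (B ∧ (B ∧ ~~C))) = 1 − 0.35 = 0.65
~~(B ∨ ~C) ⊗ ~(A ∧ (B ∧ (B ∧ ~~C))) = max(0, 0.89 + 0.65 − 1) = max(0, 0.54) = 0.54

0.54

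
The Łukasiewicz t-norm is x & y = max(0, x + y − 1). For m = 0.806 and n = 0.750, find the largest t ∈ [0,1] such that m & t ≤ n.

The residuum of the Łukasiewicz t-norm gives the supremum: min(1, 1 − 0.806 + 0.750).
1 − 0.806 + 0.750 = 0.944, so t = min(1, 0.944) = 0.944.
Check: 0.806 & 0.944 = max(0, 0.750) = 0.750 ≤ 0.750.

0.944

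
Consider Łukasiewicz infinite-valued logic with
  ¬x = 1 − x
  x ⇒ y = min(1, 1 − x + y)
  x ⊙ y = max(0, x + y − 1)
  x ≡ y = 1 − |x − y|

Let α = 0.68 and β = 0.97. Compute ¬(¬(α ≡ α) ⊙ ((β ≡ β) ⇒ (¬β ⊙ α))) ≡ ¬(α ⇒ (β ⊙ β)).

α ≡ α = 1 − |0.68 − 0.68| = 1 − 0.00 = 1.00
¬(α ≡ α) = 1 − 1.00 = 0.00
β ≡ β = 1 − |0.97 − 0.97| = 1 − 0.00 = 1.00
¬β = 1 − 0.97 = 0.03
¬β ⊙ α = max(0, 0.03 + 0.68 − 1) = max(0, -0.29) = 0.00
(β ≡ β) ⇒ (¬β ⊙ α) = min(1, 1 − 1.00 + 0.00) = min(1, 0.00) = 0.00
¬(α ≡ α) ⊙ ((β ≡ β) ⇒ (¬β ⊙ α)) = max(0, 0.00 + 0.00 − 1) = max(0, -1.00) = 0.00
¬(¬(α ≡ α) ⊙ ((β ≡ β) ⇒ (¬β ⊙ α))) = 1 − 0.00 = 1.00
β ⊙ β = max(0, 0.97 + 0.97 − 1) = max(0, 0.94) = 0.94
α ⇒ (β ⊙ β) = min(1, 1 − 0.68 + 0.94) = min(1, 1.26) = 1.00
¬(α ⇒ (β ⊙ β)) = 1 − 1.00 = 0.00
¬(¬(α ≡ α) ⊙ ((β ≡ β) ⇒ (¬β ⊙ α))) ≡ ¬(α ⇒ (β ⊙ β)) = 1 − |1.00 − 0.00| = 1 − 1.00 = 0.00

0.00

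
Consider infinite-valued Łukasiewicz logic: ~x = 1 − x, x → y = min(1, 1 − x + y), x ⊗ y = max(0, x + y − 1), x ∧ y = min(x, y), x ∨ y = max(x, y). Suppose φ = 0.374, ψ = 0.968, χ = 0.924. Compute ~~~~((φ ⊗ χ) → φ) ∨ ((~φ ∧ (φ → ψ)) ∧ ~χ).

φ ⊗ χ = max(0, 0.374 + 0.924 − 1) = max(0, 0.298) = 0.298
(φ ⊗ χ) → φ = min(1, 1 − 0.298 + 0.374) = min(1, 1.076) = 1.000
~((φ ⊗ χ) → φ) = 1 − 1.000 = 0.000
~~((φ ⊗ χ) → φ) = 1 − 0.000 = 1.000
~~~((φ ⊗ χ) → φ) = 1 − 1.000 = 0.000
~~~~((φ ⊗ χ) → φ) = 1 − 0.000 = 1.000
~φ = 1 − 0.374 = 0.626
φ → ψ = min(1, 1 − 0.374 + 0.968) = min(1, 1.594) = 1.000
~φ ∧ (φ → ψ) = min(0.626, 1.000) = 0.626
~χ = 1 − 0.924 = 0.076
(~φ ∧ (φ → ψ)) ∧ ~χ = min(0.626, 0.076) = 0.076
~~~~((φ ⊗ χ) → φ) ∨ ((~φ ∧ (φ → ψ)) ∧ ~χ) = max(1.000, 0.076) = 1.000

1.000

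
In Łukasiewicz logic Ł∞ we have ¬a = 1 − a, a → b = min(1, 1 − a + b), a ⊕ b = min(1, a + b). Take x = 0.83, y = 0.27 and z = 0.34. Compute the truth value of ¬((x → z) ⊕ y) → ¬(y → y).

0.78

x → z = min(1, 1 − 0.83 + 0.34) = min(1, 0.51) = 0.51
(x → z) ⊕ y = min(1, 0.51 + 0.27) = min(1, 0.78) = 0.78
¬((x → z) ⊕ y) = 1 − 0.78 = 0.22
y → y = min(1, 1 − 0.27 + 0.27) = min(1, 1.00) = 1.00
¬(y → y) = 1 − 1.00 = 0.00
¬((x → z) ⊕ y) → ¬(y → y) = min(1, 1 − 0.22 + 0.00) = min(1, 0.78) = 0.78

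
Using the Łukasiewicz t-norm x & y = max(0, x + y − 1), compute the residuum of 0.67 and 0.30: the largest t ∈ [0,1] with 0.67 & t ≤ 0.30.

0.63

The residuum of the Łukasiewicz t-norm gives the supremum: min(1, 1 − 0.67 + 0.30).
1 − 0.67 + 0.30 = 0.63, so t = min(1, 0.63) = 0.63.
Check: 0.67 & 0.63 = max(0, 0.30) = 0.30 ≤ 0.30.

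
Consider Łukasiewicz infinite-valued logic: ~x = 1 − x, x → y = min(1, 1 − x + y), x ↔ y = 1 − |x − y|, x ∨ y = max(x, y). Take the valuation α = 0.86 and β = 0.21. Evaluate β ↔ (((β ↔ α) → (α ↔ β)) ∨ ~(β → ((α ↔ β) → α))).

0.21

β ↔ α = 1 − |0.21 − 0.86| = 1 − 0.65 = 0.35
α ↔ β = 1 − |0.86 − 0.21| = 1 − 0.65 = 0.35
(β ↔ α) → (α ↔ β) = min(1, 1 − 0.35 + 0.35) = min(1, 1.00) = 1.00
(α ↔ β) → α = min(1, 1 − 0.35 + 0.86) = min(1, 1.51) = 1.00
β → ((α ↔ β) → α) = min(1, 1 − 0.21 + 1.00) = min(1, 1.79) = 1.00
~(β → ((α ↔ β) → α)) = 1 − 1.00 = 0.00
((β ↔ α) → (α ↔ β)) ∨ ~(β → ((α ↔ β) → α)) = max(1.00, 0.00) = 1.00
β ↔ (((β ↔ α) → (α ↔ β)) ∨ ~(β → ((α ↔ β) → α))) = 1 − |0.21 − 1.00| = 1 − 0.79 = 0.21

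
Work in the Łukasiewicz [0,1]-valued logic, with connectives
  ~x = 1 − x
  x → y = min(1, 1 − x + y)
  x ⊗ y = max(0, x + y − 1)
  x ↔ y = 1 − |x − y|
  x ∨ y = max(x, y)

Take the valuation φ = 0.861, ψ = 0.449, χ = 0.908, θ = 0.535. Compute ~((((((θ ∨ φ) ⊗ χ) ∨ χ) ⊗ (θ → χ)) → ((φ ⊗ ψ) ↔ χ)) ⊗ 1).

θ ∨ φ = max(0.535, 0.861) = 0.861
(θ ∨ φ) ⊗ χ = max(0, 0.861 + 0.908 − 1) = max(0, 0.769) = 0.769
((θ ∨ φ) ⊗ χ) ∨ χ = max(0.769, 0.908) = 0.908
θ → χ = min(1, 1 − 0.535 + 0.908) = min(1, 1.373) = 1.000
(((θ ∨ φ) ⊗ χ) ∨ χ) ⊗ (θ → χ) = max(0, 0.908 + 1.000 − 1) = max(0, 0.908) = 0.908
φ ⊗ ψ = max(0, 0.861 + 0.449 − 1) = max(0, 0.310) = 0.310
(φ ⊗ ψ) ↔ χ = 1 − |0.310 − 0.908| = 1 − 0.598 = 0.402
((((θ ∨ φ) ⊗ χ) ∨ χ) ⊗ (θ → χ)) → ((φ ⊗ ψ) ↔ χ) = min(1, 1 − 0.908 + 0.402) = min(1, 0.494) = 0.494
(((((θ ∨ φ) ⊗ χ) ∨ χ) ⊗ (θ → χ)) → ((φ ⊗ ψ) ↔ χ)) ⊗ 1 = max(0, 0.494 + 1.000 − 1) = max(0, 0.494) = 0.494
~((((((θ ∨ φ) ⊗ χ) ∨ χ) ⊗ (θ → χ)) → ((φ ⊗ ψ) ↔ χ)) ⊗ 1) = 1 − 0.494 = 0.506

0.506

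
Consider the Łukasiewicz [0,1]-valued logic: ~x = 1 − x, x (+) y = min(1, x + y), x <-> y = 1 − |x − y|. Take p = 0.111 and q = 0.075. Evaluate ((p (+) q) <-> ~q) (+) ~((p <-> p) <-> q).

1.000

p (+) q = min(1, 0.111 + 0.075) = min(1, 0.186) = 0.186
~q = 1 − 0.075 = 0.925
(p (+) q) <-> ~q = 1 − |0.186 − 0.925| = 1 − 0.739 = 0.261
p <-> p = 1 − |0.111 − 0.111| = 1 − 0.000 = 1.000
(p <-> p) <-> q = 1 − |1.000 − 0.075| = 1 − 0.925 = 0.075
~((p <-> p) <-> q) = 1 − 0.075 = 0.925
((p (+) q) <-> ~q) (+) ~((p <-> p) <-> q) = min(1, 0.261 + 0.925) = min(1, 1.186) = 1.000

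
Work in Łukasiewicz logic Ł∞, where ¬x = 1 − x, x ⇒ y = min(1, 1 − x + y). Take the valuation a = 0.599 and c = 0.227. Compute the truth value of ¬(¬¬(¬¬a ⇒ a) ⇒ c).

0.773

¬a = 1 − 0.599 = 0.401
¬¬a = 1 − 0.401 = 0.599
¬¬a ⇒ a = min(1, 1 − 0.599 + 0.599) = min(1, 1.000) = 1.000
¬(¬¬a ⇒ a) = 1 − 1.000 = 0.000
¬¬(¬¬a ⇒ a) = 1 − 0.000 = 1.000
¬¬(¬¬a ⇒ a) ⇒ c = min(1, 1 − 1.000 + 0.227) = min(1, 0.227) = 0.227
¬(¬¬(¬¬a ⇒ a) ⇒ c) = 1 − 0.227 = 0.773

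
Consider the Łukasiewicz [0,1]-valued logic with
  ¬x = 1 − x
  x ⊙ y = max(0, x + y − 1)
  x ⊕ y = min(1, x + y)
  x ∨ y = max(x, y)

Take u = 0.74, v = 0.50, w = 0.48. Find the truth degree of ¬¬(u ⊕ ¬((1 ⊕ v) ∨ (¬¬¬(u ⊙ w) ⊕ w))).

1 ⊕ v = min(1, 1.00 + 0.50) = min(1, 1.50) = 1.00
u ⊙ w = max(0, 0.74 + 0.48 − 1) = max(0, 0.22) = 0.22
¬(u ⊙ w) = 1 − 0.22 = 0.78
¬¬(u ⊙ w) = 1 − 0.78 = 0.22
¬¬¬(u ⊙ w) = 1 − 0.22 = 0.78
¬¬¬(u ⊙ w) ⊕ w = min(1, 0.78 + 0.48) = min(1, 1.26) = 1.00
(1 ⊕ v) ∨ (¬¬¬(u ⊙ w) ⊕ w) = max(1.00, 1.00) = 1.00
¬((1 ⊕ v) ∨ (¬¬¬(u ⊙ w) ⊕ w)) = 1 − 1.00 = 0.00
u ⊕ ¬((1 ⊕ v) ∨ (¬¬¬(u ⊙ w) ⊕ w)) = min(1, 0.74 + 0.00) = min(1, 0.74) = 0.74
¬(u ⊕ ¬((1 ⊕ v) ∨ (¬¬¬(u ⊙ w) ⊕ w))) = 1 − 0.74 = 0.26
¬¬(u ⊕ ¬((1 ⊕ v) ∨ (¬¬¬(u ⊙ w) ⊕ w))) = 1 − 0.26 = 0.74

0.74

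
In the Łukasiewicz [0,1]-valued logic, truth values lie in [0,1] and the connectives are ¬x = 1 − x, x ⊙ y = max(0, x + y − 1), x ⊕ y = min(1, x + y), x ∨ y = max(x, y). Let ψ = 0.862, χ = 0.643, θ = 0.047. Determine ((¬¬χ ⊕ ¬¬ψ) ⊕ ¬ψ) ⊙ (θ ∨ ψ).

0.862

¬χ = 1 − 0.643 = 0.357
¬¬χ = 1 − 0.357 = 0.643
¬ψ = 1 − 0.862 = 0.138
¬¬ψ = 1 − 0.138 = 0.862
¬¬χ ⊕ ¬¬ψ = min(1, 0.643 + 0.862) = min(1, 1.505) = 1.000
(¬¬χ ⊕ ¬¬ψ) ⊕ ¬ψ = min(1, 1.000 + 0.138) = min(1, 1.138) = 1.000
θ ∨ ψ = max(0.047, 0.862) = 0.862
((¬¬χ ⊕ ¬¬ψ) ⊕ ¬ψ) ⊙ (θ ∨ ψ) = max(0, 1.000 + 0.862 − 1) = max(0, 0.862) = 0.862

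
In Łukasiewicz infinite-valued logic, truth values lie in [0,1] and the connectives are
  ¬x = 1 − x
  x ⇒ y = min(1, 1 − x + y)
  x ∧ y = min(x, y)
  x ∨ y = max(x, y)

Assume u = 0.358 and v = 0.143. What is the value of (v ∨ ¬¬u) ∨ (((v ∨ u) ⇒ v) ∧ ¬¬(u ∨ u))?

¬u = 1 − 0.358 = 0.642
¬¬u = 1 − 0.642 = 0.358
v ∨ ¬¬u = max(0.143, 0.358) = 0.358
v ∨ u = max(0.143, 0.358) = 0.358
(v ∨ u) ⇒ v = min(1, 1 − 0.358 + 0.143) = min(1, 0.785) = 0.785
u ∨ u = max(0.358, 0.358) = 0.358
¬(u ∨ u) = 1 − 0.358 = 0.642
¬¬(u ∨ u) = 1 − 0.642 = 0.358
((v ∨ u) ⇒ v) ∧ ¬¬(u ∨ u) = min(0.785, 0.358) = 0.358
(v ∨ ¬¬u) ∨ (((v ∨ u) ⇒ v) ∧ ¬¬(u ∨ u)) = max(0.358, 0.358) = 0.358

0.358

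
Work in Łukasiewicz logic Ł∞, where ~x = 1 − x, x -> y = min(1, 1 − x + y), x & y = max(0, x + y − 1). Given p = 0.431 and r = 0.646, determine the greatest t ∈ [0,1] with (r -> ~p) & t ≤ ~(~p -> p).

0.215

~p = 1 − 0.431 = 0.569
r -> ~p = min(1, 1 − 0.646 + 0.569) = min(1, 0.923) = 0.923
So the left factor is r -> ~p = 0.923.
~p -> p = min(1, 1 − 0.569 + 0.431) = min(1, 0.862) = 0.862
~(~p -> p) = 1 − 0.862 = 0.138
So the right-hand bound is ~(~p -> p) = 0.138.
The residuum of the Łukasiewicz t-norm gives the supremum: min(1, 1 − 0.923 + 0.138).
1 − 0.923 + 0.138 = 0.215, so t = min(1, 0.215) = 0.215.
Check: 0.923 & 0.215 = max(0, 0.138) = 0.138 ≤ 0.138.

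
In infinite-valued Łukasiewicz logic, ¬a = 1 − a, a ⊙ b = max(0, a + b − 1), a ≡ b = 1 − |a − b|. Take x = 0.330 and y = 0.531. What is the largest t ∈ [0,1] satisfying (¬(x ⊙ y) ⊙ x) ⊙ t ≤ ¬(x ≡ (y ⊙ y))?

x ⊙ y = max(0, 0.330 + 0.531 − 1) = max(0, -0.139) = 0.000
¬(x ⊙ y) = 1 − 0.000 = 1.000
¬(x ⊙ y) ⊙ x = max(0, 1.000 + 0.330 − 1) = max(0, 0.330) = 0.330
So the left factor is ¬(x ⊙ y) ⊙ x = 0.330.
y ⊙ y = max(0, 0.531 + 0.531 − 1) = max(0, 0.062) = 0.062
x ≡ (y ⊙ y) = 1 − |0.330 − 0.062| = 1 − 0.268 = 0.732
¬(x ≡ (y ⊙ y)) = 1 − 0.732 = 0.268
So the right-hand bound is ¬(x ≡ (y ⊙ y)) = 0.268.
The residuum of the Łukasiewicz t-norm gives the supremum: min(1, 1 − 0.330 + 0.268).
1 − 0.330 + 0.268 = 0.938, so t = min(1, 0.938) = 0.938.
Check: 0.330 ⊙ 0.938 = max(0, 0.268) = 0.268 ≤ 0.268.

0.938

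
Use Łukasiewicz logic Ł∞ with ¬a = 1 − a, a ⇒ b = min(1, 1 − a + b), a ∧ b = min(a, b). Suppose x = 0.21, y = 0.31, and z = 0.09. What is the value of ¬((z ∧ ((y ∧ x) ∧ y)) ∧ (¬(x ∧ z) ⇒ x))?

0.91

y ∧ x = min(0.31, 0.21) = 0.21
(y ∧ x) ∧ y = min(0.21, 0.31) = 0.21
z ∧ ((y ∧ x) ∧ y) = min(0.09, 0.21) = 0.09
x ∧ z = min(0.21, 0.09) = 0.09
¬(x ∧ z) = 1 − 0.09 = 0.91
¬(x ∧ z) ⇒ x = min(1, 1 − 0.91 + 0.21) = min(1, 0.30) = 0.30
(z ∧ ((y ∧ x) ∧ y)) ∧ (¬(x ∧ z) ⇒ x) = min(0.09, 0.30) = 0.09
¬((z ∧ ((y ∧ x) ∧ y)) ∧ (¬(x ∧ z) ⇒ x)) = 1 − 0.09 = 0.91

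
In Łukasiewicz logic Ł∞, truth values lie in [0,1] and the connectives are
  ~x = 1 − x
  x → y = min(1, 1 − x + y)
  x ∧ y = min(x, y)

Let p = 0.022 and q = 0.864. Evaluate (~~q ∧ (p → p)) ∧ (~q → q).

~q = 1 − 0.864 = 0.136
~~q = 1 − 0.136 = 0.864
p → p = min(1, 1 − 0.022 + 0.022) = min(1, 1.000) = 1.000
~~q ∧ (p → p) = min(0.864, 1.000) = 0.864
~q → q = min(1, 1 − 0.136 + 0.864) = min(1, 1.728) = 1.000
(~~q ∧ (p → p)) ∧ (~q → q) = min(0.864, 1.000) = 0.864

0.864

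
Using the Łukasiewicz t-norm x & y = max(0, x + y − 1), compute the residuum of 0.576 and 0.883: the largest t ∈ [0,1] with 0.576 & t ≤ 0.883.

The residuum of the Łukasiewicz t-norm gives the supremum: min(1, 1 − 0.576 + 0.883).
1 − 0.576 + 0.883 = 1.307, so t = min(1, 1.307) = 1.000.
Check: 0.576 & 1.000 = max(0, 0.576) = 0.576 ≤ 0.883.

1.000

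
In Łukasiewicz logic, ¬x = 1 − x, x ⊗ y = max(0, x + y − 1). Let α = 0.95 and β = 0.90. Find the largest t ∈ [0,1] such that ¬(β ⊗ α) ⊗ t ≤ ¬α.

0.90

β ⊗ α = max(0, 0.90 + 0.95 − 1) = max(0, 0.85) = 0.85
¬(β ⊗ α) = 1 − 0.85 = 0.15
So the left factor is ¬(β ⊗ α) = 0.15.
¬α = 1 − 0.95 = 0.05
So the right-hand bound is ¬α = 0.05.
The residuum of the Łukasiewicz t-norm gives the supremum: min(1, 1 − 0.15 + 0.05).
1 − 0.15 + 0.05 = 0.90, so t = min(1, 0.90) = 0.90.
Check: 0.15 ⊗ 0.90 = max(0, 0.05) = 0.05 ≤ 0.05.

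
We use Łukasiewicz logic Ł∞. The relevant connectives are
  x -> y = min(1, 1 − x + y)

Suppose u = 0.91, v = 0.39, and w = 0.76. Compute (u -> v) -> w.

u -> v = min(1, 1 − 0.91 + 0.39) = min(1, 0.48) = 0.48
(u -> v) -> w = min(1, 1 − 0.48 + 0.76) = min(1, 1.28) = 1.00

1.00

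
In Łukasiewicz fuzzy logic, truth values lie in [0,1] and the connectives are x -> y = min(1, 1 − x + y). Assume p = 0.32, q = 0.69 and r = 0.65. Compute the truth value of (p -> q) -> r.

0.65

p -> q = min(1, 1 − 0.32 + 0.69) = min(1, 1.37) = 1.00
(p -> q) -> r = min(1, 1 − 1.00 + 0.65) = min(1, 0.65) = 0.65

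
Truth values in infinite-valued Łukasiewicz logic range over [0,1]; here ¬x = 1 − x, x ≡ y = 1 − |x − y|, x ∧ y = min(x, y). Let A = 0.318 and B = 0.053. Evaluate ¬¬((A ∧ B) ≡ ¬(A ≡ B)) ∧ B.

A ∧ B = min(0.318, 0.053) = 0.053
A ≡ B = 1 − |0.318 − 0.053| = 1 − 0.265 = 0.735
¬(A ≡ B) = 1 − 0.735 = 0.265
(A ∧ B) ≡ ¬(A ≡ B) = 1 − |0.053 − 0.265| = 1 − 0.212 = 0.788
¬((A ∧ B) ≡ ¬(A ≡ B)) = 1 − 0.788 = 0.212
¬¬((A ∧ B) ≡ ¬(A ≡ B)) = 1 − 0.212 = 0.788
¬¬((A ∧ B) ≡ ¬(A ≡ B)) ∧ B = min(0.788, 0.053) = 0.053

0.053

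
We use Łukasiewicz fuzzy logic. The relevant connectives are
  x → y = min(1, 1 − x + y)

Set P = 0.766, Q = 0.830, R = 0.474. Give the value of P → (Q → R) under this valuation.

Q → R = min(1, 1 − 0.830 + 0.474) = min(1, 0.644) = 0.644
P → (Q → R) = min(1, 1 − 0.766 + 0.644) = min(1, 0.878) = 0.878

0.878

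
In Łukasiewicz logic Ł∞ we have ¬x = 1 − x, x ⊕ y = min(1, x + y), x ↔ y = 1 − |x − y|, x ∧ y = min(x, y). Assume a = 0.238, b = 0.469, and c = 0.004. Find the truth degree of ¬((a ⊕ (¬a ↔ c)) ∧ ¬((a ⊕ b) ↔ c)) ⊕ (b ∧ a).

0.758

¬a = 1 − 0.238 = 0.762
¬a ↔ c = 1 − |0.762 − 0.004| = 1 − 0.758 = 0.242
a ⊕ (¬a ↔ c) = min(1, 0.238 + 0.242) = min(1, 0.480) = 0.480
a ⊕ b = min(1, 0.238 + 0.469) = min(1, 0.707) = 0.707
(a ⊕ b) ↔ c = 1 − |0.707 − 0.004| = 1 − 0.703 = 0.297
¬((a ⊕ b) ↔ c) = 1 − 0.297 = 0.703
(a ⊕ (¬a ↔ c)) ∧ ¬((a ⊕ b) ↔ c) = min(0.480, 0.703) = 0.480
¬((a ⊕ (¬a ↔ c)) ∧ ¬((a ⊕ b) ↔ c)) = 1 − 0.480 = 0.520
b ∧ a = min(0.469, 0.238) = 0.238
¬((a ⊕ (¬a ↔ c)) ∧ ¬((a ⊕ b) ↔ c)) ⊕ (b ∧ a) = min(1, 0.520 + 0.238) = min(1, 0.758) = 0.758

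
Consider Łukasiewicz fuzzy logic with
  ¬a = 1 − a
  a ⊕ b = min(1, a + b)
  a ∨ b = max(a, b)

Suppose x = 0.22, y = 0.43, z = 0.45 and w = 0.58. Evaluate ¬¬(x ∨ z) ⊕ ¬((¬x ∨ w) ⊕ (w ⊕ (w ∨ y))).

0.45

x ∨ z = max(0.22, 0.45) = 0.45
¬(x ∨ z) = 1 − 0.45 = 0.55
¬¬(x ∨ z) = 1 − 0.55 = 0.45
¬x = 1 − 0.22 = 0.78
¬x ∨ w = max(0.78, 0.58) = 0.78
w ∨ y = max(0.58, 0.43) = 0.58
w ⊕ (w ∨ y) = min(1, 0.58 + 0.58) = min(1, 1.16) = 1.00
(¬x ∨ w) ⊕ (w ⊕ (w ∨ y)) = min(1, 0.78 + 1.00) = min(1, 1.78) = 1.00
¬((¬x ∨ w) ⊕ (w ⊕ (w ∨ y))) = 1 − 1.00 = 0.00
¬¬(x ∨ z) ⊕ ¬((¬x ∨ w) ⊕ (w ⊕ (w ∨ y))) = min(1, 0.45 + 0.00) = min(1, 0.45) = 0.45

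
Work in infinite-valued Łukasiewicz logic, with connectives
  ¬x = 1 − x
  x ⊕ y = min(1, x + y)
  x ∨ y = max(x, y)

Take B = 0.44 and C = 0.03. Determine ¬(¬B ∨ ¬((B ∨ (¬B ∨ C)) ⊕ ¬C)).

¬B = 1 − 0.44 = 0.56
¬B ∨ C = max(0.56, 0.03) = 0.56
B ∨ (¬B ∨ C) = max(0.44, 0.56) = 0.56
¬C = 1 − 0.03 = 0.97
(B ∨ (¬B ∨ C)) ⊕ ¬C = min(1, 0.56 + 0.97) = min(1, 1.53) = 1.00
¬((B ∨ (¬B ∨ C)) ⊕ ¬C) = 1 − 1.00 = 0.00
¬B ∨ ¬((B ∨ (¬B ∨ C)) ⊕ ¬C) = max(0.56, 0.00) = 0.56
¬(¬B ∨ ¬((B ∨ (¬B ∨ C)) ⊕ ¬C)) = 1 − 0.56 = 0.44

0.44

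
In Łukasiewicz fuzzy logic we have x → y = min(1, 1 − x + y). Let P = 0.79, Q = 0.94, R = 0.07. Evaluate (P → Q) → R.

P → Q = min(1, 1 − 0.79 + 0.94) = min(1, 1.15) = 1.00
(P → Q) → R = min(1, 1 − 1.00 + 0.07) = min(1, 0.07) = 0.07

0.07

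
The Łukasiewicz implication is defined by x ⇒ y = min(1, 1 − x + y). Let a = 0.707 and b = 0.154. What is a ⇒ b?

0.447

a ⇒ b = min(1, 1 − 0.707 + 0.154) = min(1, 0.447) = 0.447
For comparison, the Gödel implication (1 if x ≤ y else y) would give 0.154.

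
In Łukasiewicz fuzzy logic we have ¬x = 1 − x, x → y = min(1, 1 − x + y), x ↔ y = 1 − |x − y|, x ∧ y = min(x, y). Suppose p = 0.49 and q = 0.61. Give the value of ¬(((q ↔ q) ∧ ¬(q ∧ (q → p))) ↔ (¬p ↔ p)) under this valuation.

0.59

q ↔ q = 1 − |0.61 − 0.61| = 1 − 0.00 = 1.00
q → p = min(1, 1 − 0.61 + 0.49) = min(1, 0.88) = 0.88
q ∧ (q → p) = min(0.61, 0.88) = 0.61
¬(q ∧ (q → p)) = 1 − 0.61 = 0.39
(q ↔ q) ∧ ¬(q ∧ (q → p)) = min(1.00, 0.39) = 0.39
¬p = 1 − 0.49 = 0.51
¬p ↔ p = 1 − |0.51 − 0.49| = 1 − 0.02 = 0.98
((q ↔ q) ∧ ¬(q ∧ (q → p))) ↔ (¬p ↔ p) = 1 − |0.39 − 0.98| = 1 − 0.59 = 0.41
¬(((q ↔ q) ∧ ¬(q ∧ (q → p))) ↔ (¬p ↔ p)) = 1 − 0.41 = 0.59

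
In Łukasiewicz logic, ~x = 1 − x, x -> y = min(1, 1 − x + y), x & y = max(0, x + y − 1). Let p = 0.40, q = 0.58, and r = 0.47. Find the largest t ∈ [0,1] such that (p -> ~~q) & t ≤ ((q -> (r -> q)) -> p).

~q = 1 − 0.58 = 0.42
~~q = 1 − 0.42 = 0.58
p -> ~~q = min(1, 1 − 0.40 + 0.58) = min(1, 1.18) = 1.00
So the left factor is p -> ~~q = 1.00.
r -> q = min(1, 1 − 0.47 + 0.58) = min(1, 1.11) = 1.00
q -> (r -> q) = min(1, 1 − 0.58 + 1.00) = min(1, 1.42) = 1.00
(q -> (r -> q)) -> p = min(1, 1 − 1.00 + 0.40) = min(1, 0.40) = 0.40
So the right-hand bound is (q -> (r -> q)) -> p = 0.40.
The residuum of the Łukasiewicz t-norm gives the supremum: min(1, 1 − 1.00 + 0.40).
1 − 1.00 + 0.40 = 0.40, so t = min(1, 0.40) = 0.40.
Check: 1.00 & 0.40 = max(0, 0.40) = 0.40 ≤ 0.40.

0.40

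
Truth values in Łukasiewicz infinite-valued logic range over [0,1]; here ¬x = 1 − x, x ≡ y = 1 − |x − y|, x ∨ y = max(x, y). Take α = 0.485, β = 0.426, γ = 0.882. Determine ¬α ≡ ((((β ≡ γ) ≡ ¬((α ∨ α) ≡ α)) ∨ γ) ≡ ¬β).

0.823

¬α = 1 − 0.485 = 0.515
β ≡ γ = 1 − |0.426 − 0.882| = 1 − 0.456 = 0.544
α ∨ α = max(0.485, 0.485) = 0.485
(α ∨ α) ≡ α = 1 − |0.485 − 0.485| = 1 − 0.000 = 1.000
¬((α ∨ α) ≡ α) = 1 − 1.000 = 0.000
(β ≡ γ) ≡ ¬((α ∨ α) ≡ α) = 1 − |0.544 − 0.000| = 1 − 0.544 = 0.456
((β ≡ γ) ≡ ¬((α ∨ α) ≡ α)) ∨ γ = max(0.456, 0.882) = 0.882
¬β = 1 − 0.426 = 0.574
(((β ≡ γ) ≡ ¬((α ∨ α) ≡ α)) ∨ γ) ≡ ¬β = 1 − |0.882 − 0.574| = 1 − 0.308 = 0.692
¬α ≡ ((((β ≡ γ) ≡ ¬((α ∨ α) ≡ α)) ∨ γ) ≡ ¬β) = 1 − |0.515 − 0.692| = 1 − 0.177 = 0.823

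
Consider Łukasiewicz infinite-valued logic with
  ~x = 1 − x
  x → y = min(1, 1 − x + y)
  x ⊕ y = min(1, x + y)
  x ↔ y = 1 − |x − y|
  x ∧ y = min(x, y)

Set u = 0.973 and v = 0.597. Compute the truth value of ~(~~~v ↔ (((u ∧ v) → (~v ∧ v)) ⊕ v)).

~v = 1 − 0.597 = 0.403
~~v = 1 − 0.403 = 0.597
~~~v = 1 − 0.597 = 0.403
u ∧ v = min(0.973, 0.597) = 0.597
~v ∧ v = min(0.403, 0.597) = 0.403
(u ∧ v) → (~v ∧ v) = min(1, 1 − 0.597 + 0.403) = min(1, 0.806) = 0.806
((u ∧ v) → (~v ∧ v)) ⊕ v = min(1, 0.806 + 0.597) = min(1, 1.403) = 1.000
~~~v ↔ (((u ∧ v) → (~v ∧ v)) ⊕ v) = 1 − |0.403 − 1.000| = 1 − 0.597 = 0.403
~(~~~v ↔ (((u ∧ v) → (~v ∧ v)) ⊕ v)) = 1 − 0.403 = 0.597

0.597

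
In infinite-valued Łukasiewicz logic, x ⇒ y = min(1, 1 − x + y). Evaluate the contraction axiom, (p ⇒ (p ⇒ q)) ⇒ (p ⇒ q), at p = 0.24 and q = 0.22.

0.98

p ⇒ q = min(1, 1 − 0.24 + 0.22) = min(1, 0.98) = 0.98
p ⇒ (p ⇒ q) = min(1, 1 − 0.24 + 0.98) = min(1, 1.74) = 1.00
(p ⇒ (p ⇒ q)) ⇒ (p ⇒ q) = min(1, 1 − 1.00 + 0.98) = min(1, 0.98) = 0.98
(The value 0.98 < 1 shows this instance is not satisfied; fails in Ł∞ (the t-norm is not idempotent).)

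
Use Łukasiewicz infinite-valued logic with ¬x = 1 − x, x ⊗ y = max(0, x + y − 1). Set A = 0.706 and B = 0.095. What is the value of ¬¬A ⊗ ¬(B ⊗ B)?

¬A = 1 − 0.706 = 0.294
¬¬A = 1 − 0.294 = 0.706
B ⊗ B = max(0, 0.095 + 0.095 − 1) = max(0, -0.810) = 0.000
¬(B ⊗ B) = 1 − 0.000 = 1.000
¬¬A ⊗ ¬(B ⊗ B) = max(0, 0.706 + 1.000 − 1) = max(0, 0.706) = 0.706

0.706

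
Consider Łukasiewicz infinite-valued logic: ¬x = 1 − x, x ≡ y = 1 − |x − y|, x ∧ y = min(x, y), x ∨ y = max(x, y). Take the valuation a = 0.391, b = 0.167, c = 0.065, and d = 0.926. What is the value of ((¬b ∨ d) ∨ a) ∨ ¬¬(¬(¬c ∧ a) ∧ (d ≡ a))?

¬b = 1 − 0.167 = 0.833
¬b ∨ d = max(0.833, 0.926) = 0.926
(¬b ∨ d) ∨ a = max(0.926, 0.391) = 0.926
¬c = 1 − 0.065 = 0.935
¬c ∧ a = min(0.935, 0.391) = 0.391
¬(¬c ∧ a) = 1 − 0.391 = 0.609
d ≡ a = 1 − |0.926 − 0.391| = 1 − 0.535 = 0.465
¬(¬c ∧ a) ∧ (d ≡ a) = min(0.609, 0.465) = 0.465
¬(¬(¬c ∧ a) ∧ (d ≡ a)) = 1 − 0.465 = 0.535
¬¬(¬(¬c ∧ a) ∧ (d ≡ a)) = 1 − 0.535 = 0.465
((¬b ∨ d) ∨ a) ∨ ¬¬(¬(¬c ∧ a) ∧ (d ≡ a)) = max(0.926, 0.465) = 0.926

0.926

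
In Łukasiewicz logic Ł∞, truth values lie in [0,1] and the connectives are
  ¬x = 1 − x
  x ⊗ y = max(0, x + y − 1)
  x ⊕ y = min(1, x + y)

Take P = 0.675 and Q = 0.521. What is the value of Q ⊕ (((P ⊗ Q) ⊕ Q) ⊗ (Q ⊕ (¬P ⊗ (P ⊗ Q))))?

P ⊗ Q = max(0, 0.675 + 0.521 − 1) = max(0, 0.196) = 0.196
(P ⊗ Q) ⊕ Q = min(1, 0.196 + 0.521) = min(1, 0.717) = 0.717
¬P = 1 − 0.675 = 0.325
¬P ⊗ (P ⊗ Q) = max(0, 0.325 + 0.196 − 1) = max(0, -0.479) = 0.000
Q ⊕ (¬P ⊗ (P ⊗ Q)) = min(1, 0.521 + 0.000) = min(1, 0.521) = 0.521
((P ⊗ Q) ⊕ Q) ⊗ (Q ⊕ (¬P ⊗ (P ⊗ Q))) = max(0, 0.717 + 0.521 − 1) = max(0, 0.238) = 0.238
Q ⊕ (((P ⊗ Q) ⊕ Q) ⊗ (Q ⊕ (¬P ⊗ (P ⊗ Q)))) = min(1, 0.521 + 0.238) = min(1, 0.759) = 0.759

0.759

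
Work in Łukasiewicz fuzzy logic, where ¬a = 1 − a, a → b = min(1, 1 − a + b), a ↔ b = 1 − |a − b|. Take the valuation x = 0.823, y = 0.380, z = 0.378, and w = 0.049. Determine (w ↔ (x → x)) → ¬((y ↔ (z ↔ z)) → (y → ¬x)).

0.951

x → x = min(1, 1 − 0.823 + 0.823) = min(1, 1.000) = 1.000
w ↔ (x → x) = 1 − |0.049 − 1.000| = 1 − 0.951 = 0.049
z ↔ z = 1 − |0.378 − 0.378| = 1 − 0.000 = 1.000
y ↔ (z ↔ z) = 1 − |0.380 − 1.000| = 1 − 0.620 = 0.380
¬x = 1 − 0.823 = 0.177
y → ¬x = min(1, 1 − 0.380 + 0.177) = min(1, 0.797) = 0.797
(y ↔ (z ↔ z)) → (y → ¬x) = min(1, 1 − 0.380 + 0.797) = min(1, 1.417) = 1.000
¬((y ↔ (z ↔ z)) → (y → ¬x)) = 1 − 1.000 = 0.000
(w ↔ (x → x)) → ¬((y ↔ (z ↔ z)) → (y → ¬x)) = min(1, 1 − 0.049 + 0.000) = min(1, 0.951) = 0.951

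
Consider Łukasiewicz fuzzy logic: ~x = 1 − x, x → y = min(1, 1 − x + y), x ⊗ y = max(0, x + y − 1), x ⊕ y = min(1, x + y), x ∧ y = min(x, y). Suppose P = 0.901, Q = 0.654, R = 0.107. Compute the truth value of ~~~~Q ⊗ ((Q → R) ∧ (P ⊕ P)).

~Q = 1 − 0.654 = 0.346
~~Q = 1 − 0.346 = 0.654
~~~Q = 1 − 0.654 = 0.346
~~~~Q = 1 − 0.346 = 0.654
Q → R = min(1, 1 − 0.654 + 0.107) = min(1, 0.453) = 0.453
P ⊕ P = min(1, 0.901 + 0.901) = min(1, 1.802) = 1.000
(Q → R) ∧ (P ⊕ P) = min(0.453, 1.000) = 0.453
~~~~Q ⊗ ((Q → R) ∧ (P ⊕ P)) = max(0, 0.654 + 0.453 − 1) = max(0, 0.107) = 0.107

0.107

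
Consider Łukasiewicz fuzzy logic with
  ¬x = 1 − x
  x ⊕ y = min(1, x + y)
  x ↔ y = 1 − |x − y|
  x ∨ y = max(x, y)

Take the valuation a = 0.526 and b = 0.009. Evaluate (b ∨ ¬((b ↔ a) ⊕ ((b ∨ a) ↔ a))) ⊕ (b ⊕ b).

b ↔ a = 1 − |0.009 − 0.526| = 1 − 0.517 = 0.483
b ∨ a = max(0.009, 0.526) = 0.526
(b ∨ a) ↔ a = 1 − |0.526 − 0.526| = 1 − 0.000 = 1.000
(b ↔ a) ⊕ ((b ∨ a) ↔ a) = min(1, 0.483 + 1.000) = min(1, 1.483) = 1.000
¬((b ↔ a) ⊕ ((b ∨ a) ↔ a)) = 1 − 1.000 = 0.000
b ∨ ¬((b ↔ a) ⊕ ((b ∨ a) ↔ a)) = max(0.009, 0.000) = 0.009
b ⊕ b = min(1, 0.009 + 0.009) = min(1, 0.018) = 0.018
(b ∨ ¬((b ↔ a) ⊕ ((b ∨ a) ↔ a))) ⊕ (b ⊕ b) = min(1, 0.009 + 0.018) = min(1, 0.027) = 0.027

0.027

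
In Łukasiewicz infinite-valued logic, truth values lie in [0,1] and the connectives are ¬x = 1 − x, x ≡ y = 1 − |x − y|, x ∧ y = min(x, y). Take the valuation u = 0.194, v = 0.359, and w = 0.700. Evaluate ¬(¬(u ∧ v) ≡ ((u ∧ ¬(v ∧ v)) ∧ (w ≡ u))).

0.612

u ∧ v = min(0.194, 0.359) = 0.194
¬(u ∧ v) = 1 − 0.194 = 0.806
v ∧ v = min(0.359, 0.359) = 0.359
¬(v ∧ v) = 1 − 0.359 = 0.641
u ∧ ¬(v ∧ v) = min(0.194, 0.641) = 0.194
w ≡ u = 1 − |0.700 − 0.194| = 1 − 0.506 = 0.494
(u ∧ ¬(v ∧ v)) ∧ (w ≡ u) = min(0.194, 0.494) = 0.194
¬(u ∧ v) ≡ ((u ∧ ¬(v ∧ v)) ∧ (w ≡ u)) = 1 − |0.806 − 0.194| = 1 − 0.612 = 0.388
¬(¬(u ∧ v) ≡ ((u ∧ ¬(v ∧ v)) ∧ (w ≡ u))) = 1 − 0.388 = 0.612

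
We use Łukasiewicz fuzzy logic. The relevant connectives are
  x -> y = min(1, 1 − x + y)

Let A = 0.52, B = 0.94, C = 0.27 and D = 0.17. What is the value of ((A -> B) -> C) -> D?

0.90

A -> B = min(1, 1 − 0.52 + 0.94) = min(1, 1.42) = 1.00
(A -> B) -> C = min(1, 1 − 1.00 + 0.27) = min(1, 0.27) = 0.27
((A -> B) -> C) -> D = min(1, 1 − 0.27 + 0.17) = min(1, 0.90) = 0.90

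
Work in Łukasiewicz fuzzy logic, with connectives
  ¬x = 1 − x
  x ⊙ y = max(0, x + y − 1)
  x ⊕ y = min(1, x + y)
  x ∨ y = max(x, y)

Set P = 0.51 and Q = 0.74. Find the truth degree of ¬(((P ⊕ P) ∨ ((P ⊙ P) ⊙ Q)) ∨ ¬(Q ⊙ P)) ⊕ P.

P ⊕ P = min(1, 0.51 + 0.51) = min(1, 1.02) = 1.00
P ⊙ P = max(0, 0.51 + 0.51 − 1) = max(0, 0.02) = 0.02
(P ⊙ P) ⊙ Q = max(0, 0.02 + 0.74 − 1) = max(0, -0.24) = 0.00
(P ⊕ P) ∨ ((P ⊙ P) ⊙ Q) = max(1.00, 0.00) = 1.00
Q ⊙ P = max(0, 0.74 + 0.51 − 1) = max(0, 0.25) = 0.25
¬(Q ⊙ P) = 1 − 0.25 = 0.75
((P ⊕ P) ∨ ((P ⊙ P) ⊙ Q)) ∨ ¬(Q ⊙ P) = max(1.00, 0.75) = 1.00
¬(((P ⊕ P) ∨ ((P ⊙ P) ⊙ Q)) ∨ ¬(Q ⊙ P)) = 1 − 1.00 = 0.00
¬(((P ⊕ P) ∨ ((P ⊙ P) ⊙ Q)) ∨ ¬(Q ⊙ P)) ⊕ P = min(1, 0.00 + 0.51) = min(1, 0.51) = 0.51

0.51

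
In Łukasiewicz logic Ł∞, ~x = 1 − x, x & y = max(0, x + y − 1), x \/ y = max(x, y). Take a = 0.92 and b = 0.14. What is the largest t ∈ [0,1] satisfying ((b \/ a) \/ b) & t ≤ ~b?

0.94

b \/ a = max(0.14, 0.92) = 0.92
(b \/ a) \/ b = max(0.92, 0.14) = 0.92
So the left factor is (b \/ a) \/ b = 0.92.
~b = 1 − 0.14 = 0.86
So the right-hand bound is ~b = 0.86.
The residuum of the Łukasiewicz t-norm gives the supremum: min(1, 1 − 0.92 + 0.86).
1 − 0.92 + 0.86 = 0.94, so t = min(1, 0.94) = 0.94.
Check: 0.92 & 0.94 = max(0, 0.86) = 0.86 ≤ 0.86.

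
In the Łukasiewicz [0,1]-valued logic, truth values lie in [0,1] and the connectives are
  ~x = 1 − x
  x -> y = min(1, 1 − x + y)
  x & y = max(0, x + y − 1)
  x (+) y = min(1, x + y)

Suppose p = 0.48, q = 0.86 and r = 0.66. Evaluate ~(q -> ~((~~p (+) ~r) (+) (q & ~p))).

~p = 1 − 0.48 = 0.52
~~p = 1 − 0.52 = 0.48
~r = 1 − 0.66 = 0.34
~~p (+) ~r = min(1, 0.48 + 0.34) = min(1, 0.82) = 0.82
q & ~p = max(0, 0.86 + 0.52 − 1) = max(0, 0.38) = 0.38
(~~p (+) ~r) (+) (q & ~p) = min(1, 0.82 + 0.38) = min(1, 1.20) = 1.00
~((~~p (+) ~r) (+) (q & ~p)) = 1 − 1.00 = 0.00
q -> ~((~~p (+) ~r) (+) (q & ~p)) = min(1, 1 − 0.86 + 0.00) = min(1, 0.14) = 0.14
~(q -> ~((~~p (+) ~r) (+) (q & ~p))) = 1 − 0.14 = 0.86

0.86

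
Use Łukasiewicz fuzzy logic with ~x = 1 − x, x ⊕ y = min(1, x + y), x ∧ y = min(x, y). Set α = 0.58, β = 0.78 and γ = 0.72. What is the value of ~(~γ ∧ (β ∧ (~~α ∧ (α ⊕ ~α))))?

0.72

~γ = 1 − 0.72 = 0.28
~α = 1 − 0.58 = 0.42
~~α = 1 − 0.42 = 0.58
α ⊕ ~α = min(1, 0.58 + 0.42) = min(1, 1.00) = 1.00
~~α ∧ (α ⊕ ~α) = min(0.58, 1.00) = 0.58
β ∧ (~~α ∧ (α ⊕ ~α)) = min(0.78, 0.58) = 0.58
~γ ∧ (β ∧ (~~α ∧ (α ⊕ ~α))) = min(0.28, 0.58) = 0.28
~(~γ ∧ (β ∧ (~~α ∧ (α ⊕ ~α)))) = 1 − 0.28 = 0.72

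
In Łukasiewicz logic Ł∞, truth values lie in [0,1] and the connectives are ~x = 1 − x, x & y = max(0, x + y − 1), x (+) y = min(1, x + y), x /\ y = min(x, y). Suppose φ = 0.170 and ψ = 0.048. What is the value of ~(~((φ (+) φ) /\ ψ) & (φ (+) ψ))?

0.830

φ (+) φ = min(1, 0.170 + 0.170) = min(1, 0.340) = 0.340
(φ (+) φ) /\ ψ = min(0.340, 0.048) = 0.048
~((φ (+) φ) /\ ψ) = 1 − 0.048 = 0.952
φ (+) ψ = min(1, 0.170 + 0.048) = min(1, 0.218) = 0.218
~((φ (+) φ) /\ ψ) & (φ (+) ψ) = max(0, 0.952 + 0.218 − 1) = max(0, 0.170) = 0.170
~(~((φ (+) φ) /\ ψ) & (φ (+) ψ)) = 1 − 0.170 = 0.830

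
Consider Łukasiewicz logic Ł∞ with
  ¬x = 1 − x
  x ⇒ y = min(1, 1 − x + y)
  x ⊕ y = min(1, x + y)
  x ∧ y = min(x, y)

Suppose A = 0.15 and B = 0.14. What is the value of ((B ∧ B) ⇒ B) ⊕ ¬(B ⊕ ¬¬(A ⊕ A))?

1.00

B ∧ B = min(0.14, 0.14) = 0.14
(B ∧ B) ⇒ B = min(1, 1 − 0.14 + 0.14) = min(1, 1.00) = 1.00
A ⊕ A = min(1, 0.15 + 0.15) = min(1, 0.30) = 0.30
¬(A ⊕ A) = 1 − 0.30 = 0.70
¬¬(A ⊕ A) = 1 − 0.70 = 0.30
B ⊕ ¬¬(A ⊕ A) = min(1, 0.14 + 0.30) = min(1, 0.44) = 0.44
¬(B ⊕ ¬¬(A ⊕ A)) = 1 − 0.44 = 0.56
((B ∧ B) ⇒ B) ⊕ ¬(B ⊕ ¬¬(A ⊕ A)) = min(1, 1.00 + 0.56) = min(1, 1.56) = 1.00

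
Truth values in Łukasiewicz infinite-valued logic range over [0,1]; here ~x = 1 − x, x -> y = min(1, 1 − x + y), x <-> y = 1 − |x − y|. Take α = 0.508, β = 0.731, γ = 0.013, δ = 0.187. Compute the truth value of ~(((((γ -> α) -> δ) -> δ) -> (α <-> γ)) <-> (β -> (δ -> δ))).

0.495

γ -> α = min(1, 1 − 0.013 + 0.508) = min(1, 1.495) = 1.000
(γ -> α) -> δ = min(1, 1 − 1.000 + 0.187) = min(1, 0.187) = 0.187
((γ -> α) -> δ) -> δ = min(1, 1 − 0.187 + 0.187) = min(1, 1.000) = 1.000
α <-> γ = 1 − |0.508 − 0.013| = 1 − 0.495 = 0.505
(((γ -> α) -> δ) -> δ) -> (α <-> γ) = min(1, 1 − 1.000 + 0.505) = min(1, 0.505) = 0.505
δ -> δ = min(1, 1 − 0.187 + 0.187) = min(1, 1.000) = 1.000
β -> (δ -> δ) = min(1, 1 − 0.731 + 1.000) = min(1, 1.269) = 1.000
((((γ -> α) -> δ) -> δ) -> (α <-> γ)) <-> (β -> (δ -> δ)) = 1 − |0.505 − 1.000| = 1 − 0.495 = 0.505
~(((((γ -> α) -> δ) -> δ) -> (α <-> γ)) <-> (β -> (δ -> δ))) = 1 − 0.505 = 0.495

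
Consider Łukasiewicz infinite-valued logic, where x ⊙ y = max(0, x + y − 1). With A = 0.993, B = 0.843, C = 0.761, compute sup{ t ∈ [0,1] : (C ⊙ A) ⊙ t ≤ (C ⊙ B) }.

C ⊙ A = max(0, 0.761 + 0.993 − 1) = max(0, 0.754) = 0.754
So the left factor is C ⊙ A = 0.754.
C ⊙ B = max(0, 0.761 + 0.843 − 1) = max(0, 0.604) = 0.604
So the right-hand bound is C ⊙ B = 0.604.
The residuum of the Łukasiewicz t-norm gives the supremum: min(1, 1 − 0.754 + 0.604).
1 − 0.754 + 0.604 = 0.850, so t = min(1, 0.850) = 0.850.
Check: 0.754 ⊙ 0.850 = max(0, 0.604) = 0.604 ≤ 0.604.

0.850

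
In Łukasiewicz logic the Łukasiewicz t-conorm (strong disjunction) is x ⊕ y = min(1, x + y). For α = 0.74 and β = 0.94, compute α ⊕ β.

1.00

α ⊕ β = min(1, 0.74 + 0.94) = min(1, 1.68) = 1.00
For comparison, the Gödel t-conorm max(x, y) would give 0.94.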